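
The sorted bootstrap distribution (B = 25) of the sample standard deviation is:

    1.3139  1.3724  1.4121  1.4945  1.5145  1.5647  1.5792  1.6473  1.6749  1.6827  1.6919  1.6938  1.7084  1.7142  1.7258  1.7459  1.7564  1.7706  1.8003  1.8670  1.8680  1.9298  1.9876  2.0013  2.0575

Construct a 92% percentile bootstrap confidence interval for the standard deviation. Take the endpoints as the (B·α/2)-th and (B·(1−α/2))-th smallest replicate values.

α = 0.08; lower rank = 25 × 0.040 = 1; upper rank = 25 × 0.960 = 24.
The 1st smallest replicate is 1.3139; the 24th is 2.0013.

(1.3139, 2.0013)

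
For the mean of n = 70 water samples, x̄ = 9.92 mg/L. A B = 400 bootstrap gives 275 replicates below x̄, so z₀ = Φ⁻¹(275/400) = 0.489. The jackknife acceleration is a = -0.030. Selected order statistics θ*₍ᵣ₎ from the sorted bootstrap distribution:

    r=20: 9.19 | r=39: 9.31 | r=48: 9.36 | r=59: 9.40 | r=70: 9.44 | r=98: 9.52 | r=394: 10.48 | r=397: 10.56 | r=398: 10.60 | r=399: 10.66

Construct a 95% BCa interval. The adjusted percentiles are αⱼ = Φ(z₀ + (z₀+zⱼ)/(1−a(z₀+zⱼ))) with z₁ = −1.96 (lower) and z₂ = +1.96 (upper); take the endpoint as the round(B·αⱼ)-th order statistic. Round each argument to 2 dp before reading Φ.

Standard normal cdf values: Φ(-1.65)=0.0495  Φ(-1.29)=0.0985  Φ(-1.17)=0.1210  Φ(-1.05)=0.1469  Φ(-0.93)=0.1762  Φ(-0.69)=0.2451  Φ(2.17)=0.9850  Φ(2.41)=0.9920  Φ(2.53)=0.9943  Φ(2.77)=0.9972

Lower: z₀ + z₁ = 0.489 + (-1.960) = -1.471; 1 − a(z₀+z₁) = 1 − (-0.030)(-1.471) = 0.9559; argument = 0.489 + (-1.471)/0.9559 = -1.0499 → -1.05.
α₁ = Φ(-1.05) = 0.1469; rank = round(400 × 0.1469) = 59; θ*₍59₎ = 9.40.
Upper: z₀ + z₂ = 2.449; 1 − a(z₀+z₂) = 1.0735; argument = 2.7704 → 2.77; α₂ = 0.9972; rank = 399; θ*₍399₎ = 10.66.

(9.40, 10.66)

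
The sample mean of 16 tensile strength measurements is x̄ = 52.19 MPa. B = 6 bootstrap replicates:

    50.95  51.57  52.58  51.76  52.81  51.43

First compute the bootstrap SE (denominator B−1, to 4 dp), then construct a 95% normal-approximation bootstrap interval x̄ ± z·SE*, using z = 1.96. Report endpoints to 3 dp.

(50.796, 53.584)

Mean of replicates = 51.8500; sum of squared deviations = 2.5274; SE* = √(2.5274/5) = 0.7110
Margin = 1.96 × 0.7110 = 1.3936
Interval: 52.19 ± 1.3936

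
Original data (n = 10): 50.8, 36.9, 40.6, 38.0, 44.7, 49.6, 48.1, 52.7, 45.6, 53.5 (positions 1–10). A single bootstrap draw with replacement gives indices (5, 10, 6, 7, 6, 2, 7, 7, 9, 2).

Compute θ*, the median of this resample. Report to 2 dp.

Resample values: 44.7, 53.5, 49.6, 48.1, 49.6, 36.9, 48.1, 48.1, 45.6, 36.9.
Sorted: 36.9, 36.9, 44.7, 45.6, 48.1, 48.1, 48.1, 49.6, 49.6, 53.5
Median = average of the two middle values = 48.10

θ* = 48.10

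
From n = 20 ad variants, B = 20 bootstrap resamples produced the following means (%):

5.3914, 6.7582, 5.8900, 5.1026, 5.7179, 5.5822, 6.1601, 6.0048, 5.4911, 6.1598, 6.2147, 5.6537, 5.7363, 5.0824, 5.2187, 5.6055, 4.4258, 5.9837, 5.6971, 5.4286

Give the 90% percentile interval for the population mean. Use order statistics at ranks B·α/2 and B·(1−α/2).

(4.4258, 6.2147)

Sorted replicates: 4.4258, 5.0824, 5.1026, 5.2187, 5.3914, 5.4286, 5.4911, 5.5822, 5.6055, 5.6537, 5.6971, 5.7179, 5.7363, 5.8900, 5.9837, 6.0048, 6.1598, 6.1601, 6.2147, 6.7582
α = 0.10; lower rank = 20 × 0.050 = 1; upper rank = 20 × 0.950 = 19.
The 1st smallest replicate is 4.4258; the 19th is 6.2147.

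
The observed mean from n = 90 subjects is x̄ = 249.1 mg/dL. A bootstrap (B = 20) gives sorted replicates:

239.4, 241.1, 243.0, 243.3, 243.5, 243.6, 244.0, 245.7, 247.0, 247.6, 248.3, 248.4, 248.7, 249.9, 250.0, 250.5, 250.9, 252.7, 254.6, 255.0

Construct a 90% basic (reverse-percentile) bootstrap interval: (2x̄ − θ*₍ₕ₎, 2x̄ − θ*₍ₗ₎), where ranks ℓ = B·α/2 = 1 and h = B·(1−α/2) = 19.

Percentile endpoints at ranks 1 and 19: θ*₍1₎ = 239.4, θ*₍19₎ = 254.6.
Basic interval reflects these around x̄:
  lower = 2 × 249.1 − 254.6 = 243.6
  upper = 2 × 249.1 − 239.4 = 258.8

(243.6, 258.8)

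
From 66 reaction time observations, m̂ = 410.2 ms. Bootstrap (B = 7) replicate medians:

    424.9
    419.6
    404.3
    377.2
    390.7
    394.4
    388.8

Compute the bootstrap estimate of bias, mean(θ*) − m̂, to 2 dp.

bias = −10.21

mean(θ*) = (424.9 + 419.6 + 404.3 + 377.2 + 390.7 + 394.4 + 388.8) / 7 = 399.986
bias = 399.986 − 410.2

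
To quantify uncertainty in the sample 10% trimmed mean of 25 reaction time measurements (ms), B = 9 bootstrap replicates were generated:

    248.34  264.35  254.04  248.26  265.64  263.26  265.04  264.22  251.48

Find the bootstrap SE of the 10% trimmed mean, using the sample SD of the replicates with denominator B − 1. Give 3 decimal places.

SE* = 7.585

Bootstrap SE is the standard deviation of the 9 replicate 10% trimmed means.
Mean of replicates: (248.34 + 264.35 + 254.04 + 248.26 + 265.64 + 263.26 + 265.04 + 264.22 + 251.48) / 9 = 2324.6300 / 9 = 258.2922
Sum of squared deviations: (−9.9522)² + (+6.0578)² + (−4.2522)² + (−10.0322)² + (+7.3478)² + (+4.9678)² + (+6.7478)² + (+5.9278)² + (−6.8122)² = 460.2164
Variance = 460.2164 / 8 = 57.5270
SE* = √57.5270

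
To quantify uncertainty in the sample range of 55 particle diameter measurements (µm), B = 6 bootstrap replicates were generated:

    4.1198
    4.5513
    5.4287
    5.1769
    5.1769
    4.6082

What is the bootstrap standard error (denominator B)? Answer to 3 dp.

Bootstrap SE is the standard deviation of the 6 replicate ranges.
Mean of replicates: (4.1198 + 4.5513 + 5.4287 + 5.1769 + 5.1769 + 4.6082) / 6 = 29.06180 / 6 = 4.84363
Sum of squared deviations: (−0.72383)² + (−0.29233)² + (+0.58507)² + (+0.33327)² + (+0.33327)² + (−0.23543)² = 1.22926
Variance = 1.22926 / 6 = 0.20488
SE* = √0.20488

SE* = 0.453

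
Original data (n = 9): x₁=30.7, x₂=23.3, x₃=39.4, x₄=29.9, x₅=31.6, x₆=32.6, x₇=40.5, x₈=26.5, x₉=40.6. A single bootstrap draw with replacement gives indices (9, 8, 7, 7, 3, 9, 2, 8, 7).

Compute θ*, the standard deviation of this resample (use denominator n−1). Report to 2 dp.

Resample values: 40.6, 26.5, 40.5, 40.5, 39.4, 40.6, 23.3, 26.5, 40.5.
Mean = 35.3778; sum of squared deviations = 452.9356
s² = 452.9356 / 8 = 56.6169
s = √56.6169 = 7.52

θ* = 7.52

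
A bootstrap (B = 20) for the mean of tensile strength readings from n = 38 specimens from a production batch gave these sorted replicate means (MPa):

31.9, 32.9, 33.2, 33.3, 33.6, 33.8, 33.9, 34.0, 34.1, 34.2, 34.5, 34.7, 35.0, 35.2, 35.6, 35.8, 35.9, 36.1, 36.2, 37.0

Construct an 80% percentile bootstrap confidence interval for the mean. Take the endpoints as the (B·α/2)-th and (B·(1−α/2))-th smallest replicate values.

α = 0.20; lower rank = 20 × 0.100 = 2; upper rank = 20 × 0.900 = 18.
The 2nd smallest replicate is 32.9; the 18th is 36.1.

(32.9, 36.1)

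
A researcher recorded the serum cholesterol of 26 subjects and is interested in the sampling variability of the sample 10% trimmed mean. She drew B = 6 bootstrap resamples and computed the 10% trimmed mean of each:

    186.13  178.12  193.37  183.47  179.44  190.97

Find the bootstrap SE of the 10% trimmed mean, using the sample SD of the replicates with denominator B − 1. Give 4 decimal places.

Bootstrap SE is the standard deviation of the 6 replicate 10% trimmed means.
Mean of replicates: (186.13 + 178.12 + 193.37 + 183.47 + 179.44 + 190.97) / 6 = 1111.50000 / 6 = 185.25000
Sum of squared deviations: (+0.88000)² + (−7.13000)² + (+8.12000)² + (−1.78000)² + (−5.81000)² + (+5.72000)² = 187.18860
Variance = 187.18860 / 5 = 37.43772
SE* = √37.43772

SE* = 6.1186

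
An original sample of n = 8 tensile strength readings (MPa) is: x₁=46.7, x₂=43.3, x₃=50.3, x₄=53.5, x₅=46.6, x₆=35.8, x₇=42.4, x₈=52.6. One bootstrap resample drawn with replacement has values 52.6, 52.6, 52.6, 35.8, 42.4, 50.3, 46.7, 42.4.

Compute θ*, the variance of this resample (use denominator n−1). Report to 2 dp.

θ* = 38.97

Mean = 46.9250; sum of squared deviations = 272.7750
s² = 272.7750 / 7 = 38.9679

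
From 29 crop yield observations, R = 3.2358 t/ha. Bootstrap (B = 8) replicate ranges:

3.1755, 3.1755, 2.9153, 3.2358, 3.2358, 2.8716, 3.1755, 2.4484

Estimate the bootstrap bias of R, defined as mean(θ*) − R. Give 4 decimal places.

bias = −0.2066

mean(θ*) = (3.1755 + 3.1755 + 2.9153 + 3.2358 + 3.2358 + 2.8716 + 3.1755 + 2.4484) / 8 = 3.02917
bias = 3.02917 − 3.2358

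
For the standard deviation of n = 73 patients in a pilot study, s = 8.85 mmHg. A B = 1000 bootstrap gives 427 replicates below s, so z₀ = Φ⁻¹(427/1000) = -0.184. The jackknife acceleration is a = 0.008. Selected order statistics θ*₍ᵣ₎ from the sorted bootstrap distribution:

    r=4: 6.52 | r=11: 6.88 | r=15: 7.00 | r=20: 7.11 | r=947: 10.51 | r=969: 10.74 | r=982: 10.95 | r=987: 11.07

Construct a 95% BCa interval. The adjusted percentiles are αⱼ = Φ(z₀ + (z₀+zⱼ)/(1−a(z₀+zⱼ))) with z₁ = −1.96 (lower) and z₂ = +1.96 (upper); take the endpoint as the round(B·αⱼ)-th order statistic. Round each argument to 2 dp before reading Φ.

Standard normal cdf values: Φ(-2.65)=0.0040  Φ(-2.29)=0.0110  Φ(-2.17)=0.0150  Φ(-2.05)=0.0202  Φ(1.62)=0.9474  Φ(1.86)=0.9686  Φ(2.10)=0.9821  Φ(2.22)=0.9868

Lower: z₀ + z₁ = -0.184 + (-1.960) = -2.144; 1 − a(z₀+z₁) = 1 − (0.008)(-2.144) = 1.0172; argument = -0.184 + (-2.144)/1.0172 = -2.2918 → -2.29.
α₁ = Φ(-2.29) = 0.0110; rank = round(1000 × 0.0110) = 11; θ*₍11₎ = 6.88.
Upper: z₀ + z₂ = 1.776; 1 − a(z₀+z₂) = 0.9858; argument = 1.6176 → 1.62; α₂ = 0.9474; rank = 947; θ*₍947₎ = 10.51.

(6.88, 10.51)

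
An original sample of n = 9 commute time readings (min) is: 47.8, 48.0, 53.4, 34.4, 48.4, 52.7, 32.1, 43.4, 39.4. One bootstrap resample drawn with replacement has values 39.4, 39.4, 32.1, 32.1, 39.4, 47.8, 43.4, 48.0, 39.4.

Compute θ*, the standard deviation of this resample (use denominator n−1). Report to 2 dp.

Mean = 40.1111; sum of squared deviations = 262.5489
s² = 262.5489 / 8 = 32.8186
s = √32.8186 = 5.73

θ* = 5.73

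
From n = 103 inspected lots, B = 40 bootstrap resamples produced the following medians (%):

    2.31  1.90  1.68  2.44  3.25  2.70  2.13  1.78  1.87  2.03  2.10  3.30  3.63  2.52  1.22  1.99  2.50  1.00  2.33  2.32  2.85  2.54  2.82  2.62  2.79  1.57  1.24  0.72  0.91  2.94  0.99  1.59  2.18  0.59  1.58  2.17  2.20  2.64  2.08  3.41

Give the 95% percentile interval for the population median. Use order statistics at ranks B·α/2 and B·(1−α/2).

(0.59, 3.41)

Sorted replicates: 0.59, 0.72, 0.91, 0.99, 1.00, 1.22, 1.24, 1.57, 1.58, 1.59, 1.68, 1.78, 1.87, 1.90, 1.99, 2.03, 2.08, 2.10, 2.13, 2.17, 2.18, 2.20, 2.31, 2.32, 2.33, 2.44, 2.50, 2.52, 2.54, 2.62, 2.64, 2.70, 2.79, 2.82, 2.85, 2.94, 3.25, 3.30, 3.41, 3.63
α = 0.05; lower rank = 40 × 0.025 = 1; upper rank = 40 × 0.975 = 39.
The 1st smallest replicate is 0.59; the 39th is 3.41.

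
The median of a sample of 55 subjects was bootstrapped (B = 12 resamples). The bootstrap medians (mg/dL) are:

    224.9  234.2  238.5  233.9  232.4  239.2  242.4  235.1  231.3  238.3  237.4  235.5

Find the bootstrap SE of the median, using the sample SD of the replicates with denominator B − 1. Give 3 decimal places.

Bootstrap SE is the standard deviation of the 12 replicate medians.
Mean of replicates: (224.9 + 234.2 + 238.5 + 233.9 + 232.4 + 239.2 + 242.4 + 235.1 + 231.3 + 238.3 + 237.4 + 235.5) / 12 = 2823.1000 / 12 = 235.2583
Sum of squared deviations: (−10.3583)² + (−1.0583)² + (+3.2417)² + (−1.3583)² + (−2.8583)² + (+3.9417)² + (+7.1417)² + (−0.1583)² + (−3.9583)² + (+3.0417)² + (+2.1417)² + (+0.2417)² = 225.0692
Variance = 225.0692 / 11 = 20.4608
SE* = √20.4608

SE* = 4.523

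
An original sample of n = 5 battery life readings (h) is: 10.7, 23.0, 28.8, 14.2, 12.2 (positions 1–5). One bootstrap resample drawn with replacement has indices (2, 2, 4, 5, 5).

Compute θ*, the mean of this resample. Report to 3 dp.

Resample values: 23.0, 23.0, 14.2, 12.2, 12.2.
Mean = (23.0 + 23.0 + 14.2 + 12.2 + 12.2) / 5 = 84.60 / 5 = 16.920

θ* = 16.920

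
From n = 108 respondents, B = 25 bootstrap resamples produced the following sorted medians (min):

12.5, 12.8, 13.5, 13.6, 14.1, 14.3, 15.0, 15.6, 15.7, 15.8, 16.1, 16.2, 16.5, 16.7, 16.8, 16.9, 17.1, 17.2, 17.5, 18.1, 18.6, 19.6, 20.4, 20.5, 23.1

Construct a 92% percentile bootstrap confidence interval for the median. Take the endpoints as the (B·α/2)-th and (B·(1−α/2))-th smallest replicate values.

(12.5, 20.5)

α = 0.08; lower rank = 25 × 0.040 = 1; upper rank = 25 × 0.960 = 24.
The 1st smallest replicate is 12.5; the 24th is 20.5.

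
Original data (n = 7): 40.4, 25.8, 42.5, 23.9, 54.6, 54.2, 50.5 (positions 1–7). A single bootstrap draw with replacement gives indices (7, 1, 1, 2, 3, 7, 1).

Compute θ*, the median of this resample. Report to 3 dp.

Resample values: 50.5, 40.4, 40.4, 25.8, 42.5, 50.5, 40.4.
Sorted: 25.8, 40.4, 40.4, 40.4, 42.5, 50.5, 50.5
Median = middle value = 40.400

θ* = 40.400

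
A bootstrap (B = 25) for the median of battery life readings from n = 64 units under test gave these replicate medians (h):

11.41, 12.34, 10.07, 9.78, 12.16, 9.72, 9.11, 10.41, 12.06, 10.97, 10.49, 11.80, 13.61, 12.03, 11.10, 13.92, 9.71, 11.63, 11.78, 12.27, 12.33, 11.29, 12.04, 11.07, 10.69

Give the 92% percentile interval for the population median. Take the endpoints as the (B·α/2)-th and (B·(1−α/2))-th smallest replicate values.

Sorted replicates: 9.11, 9.71, 9.72, 9.78, 10.07, 10.41, 10.49, 10.69, 10.97, 11.07, 11.10, 11.29, 11.41, 11.63, 11.78, 11.80, 12.03, 12.04, 12.06, 12.16, 12.27, 12.33, 12.34, 13.61, 13.92
α = 0.08; lower rank = 25 × 0.040 = 1; upper rank = 25 × 0.960 = 24.
The 1st smallest replicate is 9.11; the 24th is 13.61.

(9.11, 13.61)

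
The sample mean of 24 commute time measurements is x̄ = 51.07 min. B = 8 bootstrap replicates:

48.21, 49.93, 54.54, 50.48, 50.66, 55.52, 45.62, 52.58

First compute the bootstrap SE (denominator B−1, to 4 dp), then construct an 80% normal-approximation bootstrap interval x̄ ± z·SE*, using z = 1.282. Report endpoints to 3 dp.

(46.910, 55.230)

Mean of replicates = 50.9425; sum of squared deviations = 73.6914; SE* = √(73.6914/7) = 3.2446
Margin = 1.282 × 3.2446 = 4.1596
Interval: 51.07 ± 4.1596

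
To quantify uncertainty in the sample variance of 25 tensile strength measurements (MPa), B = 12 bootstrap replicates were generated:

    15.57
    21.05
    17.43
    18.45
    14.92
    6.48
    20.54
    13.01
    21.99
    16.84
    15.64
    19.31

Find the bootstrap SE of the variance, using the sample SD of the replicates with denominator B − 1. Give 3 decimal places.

SE* = 4.217

Bootstrap SE is the standard deviation of the 12 replicate variances.
Mean of replicates: (15.57 + 21.05 + 17.43 + 18.45 + 14.92 + 6.48 + 20.54 + 13.01 + 21.99 + 16.84 + 15.64 + 19.31) / 12 = 201.2300 / 12 = 16.7692
Sum of squared deviations: (−1.1992)² + (+4.2808)² + (+0.6608)² + (+1.6808)² + (−1.8492)² + (−10.2892)² + (+3.7708)² + (−3.7592)² + (+5.2208)² + (+0.0708)² + (−1.1292)² + (+2.5408)² = 195.6553
Variance = 195.6553 / 11 = 17.7868
SE* = √17.7868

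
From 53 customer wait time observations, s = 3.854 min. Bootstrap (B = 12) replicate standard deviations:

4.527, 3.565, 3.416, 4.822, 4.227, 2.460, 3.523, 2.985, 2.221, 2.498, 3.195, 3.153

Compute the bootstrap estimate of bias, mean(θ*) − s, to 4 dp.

bias = −0.4713

mean(θ*) = (4.527 + 3.565 + 3.416 + 4.822 + 4.227 + 2.460 + 3.523 + 2.985 + 2.221 + 2.498 + 3.195 + 3.153) / 12 = 3.38267
bias = 3.38267 − 3.854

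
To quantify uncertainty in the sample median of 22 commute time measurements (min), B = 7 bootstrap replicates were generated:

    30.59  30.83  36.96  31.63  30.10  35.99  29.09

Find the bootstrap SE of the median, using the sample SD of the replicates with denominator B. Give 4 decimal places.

Bootstrap SE is the standard deviation of the 7 replicate medians.
Mean of replicates: (30.59 + 30.83 + 36.96 + 31.63 + 30.10 + 35.99 + 29.09) / 7 = 225.19000 / 7 = 32.17000
Sum of squared deviations: (−1.58000)² + (−1.34000)² + (+4.79000)² + (−0.54000)² + (−2.07000)² + (+3.82000)² + (−3.08000)² = 55.89140
Variance = 55.89140 / 7 = 7.98449
SE* = √7.98449

SE* = 2.8257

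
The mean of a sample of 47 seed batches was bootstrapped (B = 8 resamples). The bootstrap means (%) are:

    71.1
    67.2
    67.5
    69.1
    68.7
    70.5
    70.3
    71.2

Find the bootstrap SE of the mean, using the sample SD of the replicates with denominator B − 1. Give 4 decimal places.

Bootstrap SE is the standard deviation of the 8 replicate means.
Mean of replicates: (71.1 + 67.2 + 67.5 + 69.1 + 68.7 + 70.5 + 70.3 + 71.2) / 8 = 555.60000 / 8 = 69.45000
Sum of squared deviations: (+1.65000)² + (−2.25000)² + (−1.95000)² + (−0.35000)² + (−0.75000)² + (+1.05000)² + (+0.85000)² + (+1.75000)² = 17.16000
Variance = 17.16000 / 7 = 2.45143
SE* = √2.45143

SE* = 1.5657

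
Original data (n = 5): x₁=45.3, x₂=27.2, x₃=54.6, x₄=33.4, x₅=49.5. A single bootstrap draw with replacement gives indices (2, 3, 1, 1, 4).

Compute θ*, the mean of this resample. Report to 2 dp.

Resample values: 27.2, 54.6, 45.3, 45.3, 33.4.
Mean = (27.2 + 54.6 + 45.3 + 45.3 + 33.4) / 5 = 205.80 / 5 = 41.16

θ* = 41.16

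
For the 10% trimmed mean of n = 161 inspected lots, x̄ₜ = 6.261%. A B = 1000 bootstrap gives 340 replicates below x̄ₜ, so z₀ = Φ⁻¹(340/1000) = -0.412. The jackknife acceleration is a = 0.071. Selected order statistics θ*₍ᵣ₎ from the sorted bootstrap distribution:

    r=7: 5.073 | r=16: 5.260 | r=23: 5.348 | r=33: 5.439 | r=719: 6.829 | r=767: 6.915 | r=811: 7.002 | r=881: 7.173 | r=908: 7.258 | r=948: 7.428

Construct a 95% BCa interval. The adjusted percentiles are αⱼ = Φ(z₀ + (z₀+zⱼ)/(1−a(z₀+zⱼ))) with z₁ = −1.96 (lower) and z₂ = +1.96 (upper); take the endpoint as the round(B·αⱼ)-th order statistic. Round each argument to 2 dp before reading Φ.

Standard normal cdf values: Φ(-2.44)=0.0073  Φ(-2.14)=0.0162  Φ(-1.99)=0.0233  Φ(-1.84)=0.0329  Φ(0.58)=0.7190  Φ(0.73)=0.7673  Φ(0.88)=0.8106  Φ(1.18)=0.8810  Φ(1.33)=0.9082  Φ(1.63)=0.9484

Lower: z₀ + z₁ = -0.412 + (-1.960) = -2.372; 1 − a(z₀+z₁) = 1 − (0.071)(-2.372) = 1.1684; argument = -0.412 + (-2.372)/1.1684 = -2.4421 → -2.44.
α₁ = Φ(-2.44) = 0.0073; rank = round(1000 × 0.0073) = 7; θ*₍7₎ = 5.073.
Upper: z₀ + z₂ = 1.548; 1 − a(z₀+z₂) = 0.8901; argument = 1.3271 → 1.33; α₂ = 0.9082; rank = 908; θ*₍908₎ = 7.258.

(5.073, 7.258)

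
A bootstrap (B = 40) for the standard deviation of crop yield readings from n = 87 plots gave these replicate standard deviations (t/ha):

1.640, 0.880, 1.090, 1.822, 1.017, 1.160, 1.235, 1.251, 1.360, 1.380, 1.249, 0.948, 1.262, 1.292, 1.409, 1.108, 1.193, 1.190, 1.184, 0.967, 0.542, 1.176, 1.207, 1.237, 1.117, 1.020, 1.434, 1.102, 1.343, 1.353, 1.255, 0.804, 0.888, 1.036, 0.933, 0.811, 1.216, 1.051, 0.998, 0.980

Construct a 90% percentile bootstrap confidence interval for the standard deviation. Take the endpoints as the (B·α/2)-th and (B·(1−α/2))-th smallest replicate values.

Sorted replicates: 0.542, 0.804, 0.811, 0.880, 0.888, 0.933, 0.948, 0.967, 0.980, 0.998, 1.017, 1.020, 1.036, 1.051, 1.090, 1.102, 1.108, 1.117, 1.160, 1.176, 1.184, 1.190, 1.193, 1.207, 1.216, 1.235, 1.237, 1.249, 1.251, 1.255, 1.262, 1.292, 1.343, 1.353, 1.360, 1.380, 1.409, 1.434, 1.640, 1.822
α = 0.10; lower rank = 40 × 0.050 = 2; upper rank = 40 × 0.950 = 38.
The 2nd smallest replicate is 0.804; the 38th is 1.434.

(0.804, 1.434)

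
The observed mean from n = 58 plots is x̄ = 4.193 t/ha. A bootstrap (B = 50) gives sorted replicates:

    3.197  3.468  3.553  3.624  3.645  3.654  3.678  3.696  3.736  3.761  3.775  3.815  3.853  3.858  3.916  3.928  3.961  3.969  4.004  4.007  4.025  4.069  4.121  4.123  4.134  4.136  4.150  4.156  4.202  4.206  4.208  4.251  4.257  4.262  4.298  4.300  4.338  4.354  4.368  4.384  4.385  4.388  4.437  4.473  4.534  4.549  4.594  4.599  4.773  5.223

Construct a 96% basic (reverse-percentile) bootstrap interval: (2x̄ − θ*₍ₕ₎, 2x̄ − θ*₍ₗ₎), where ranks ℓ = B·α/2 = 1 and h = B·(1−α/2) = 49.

Percentile endpoints at ranks 1 and 49: θ*₍1₎ = 3.197, θ*₍49₎ = 4.773.
Basic interval reflects these around x̄:
  lower = 2 × 4.193 − 4.773 = 3.613
  upper = 2 × 4.193 − 3.197 = 5.189

(3.613, 5.189)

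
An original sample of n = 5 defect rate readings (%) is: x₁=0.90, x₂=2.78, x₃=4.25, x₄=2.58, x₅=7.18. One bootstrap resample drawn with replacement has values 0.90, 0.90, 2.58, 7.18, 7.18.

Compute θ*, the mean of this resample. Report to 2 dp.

θ* = 3.75

Mean = (0.90 + 0.90 + 2.58 + 7.18 + 7.18) / 5 = 18.740 / 5 = 3.75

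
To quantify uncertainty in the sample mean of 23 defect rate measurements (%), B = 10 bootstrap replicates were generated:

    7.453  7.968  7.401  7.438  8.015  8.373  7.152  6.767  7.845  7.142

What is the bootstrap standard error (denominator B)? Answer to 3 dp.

Bootstrap SE is the standard deviation of the 10 replicate means.
Mean of replicates: (7.453 + 7.968 + 7.401 + 7.438 + 8.015 + 8.373 + 7.152 + 6.767 + 7.845 + 7.142) / 10 = 75.5540 / 10 = 7.5554
Sum of squared deviations: (−0.1024)² + (+0.4126)² + (−0.1544)² + (−0.1174)² + (+0.4596)² + (+0.8176)² + (−0.4034)² + (−0.7884)² + (+0.2896)² + (−0.4134)² = 2.1371
Variance = 2.1371 / 10 = 0.2137
SE* = √0.2137

SE* = 0.462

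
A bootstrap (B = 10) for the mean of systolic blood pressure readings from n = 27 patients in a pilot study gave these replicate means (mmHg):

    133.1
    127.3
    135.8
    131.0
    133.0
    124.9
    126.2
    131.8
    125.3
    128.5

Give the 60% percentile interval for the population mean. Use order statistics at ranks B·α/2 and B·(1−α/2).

Sorted replicates: 124.9, 125.3, 126.2, 127.3, 128.5, 131.0, 131.8, 133.0, 133.1, 135.8
α = 0.40; lower rank = 10 × 0.200 = 2; upper rank = 10 × 0.800 = 8.
The 2nd smallest replicate is 125.3; the 8th is 133.0.

(125.3, 133.0)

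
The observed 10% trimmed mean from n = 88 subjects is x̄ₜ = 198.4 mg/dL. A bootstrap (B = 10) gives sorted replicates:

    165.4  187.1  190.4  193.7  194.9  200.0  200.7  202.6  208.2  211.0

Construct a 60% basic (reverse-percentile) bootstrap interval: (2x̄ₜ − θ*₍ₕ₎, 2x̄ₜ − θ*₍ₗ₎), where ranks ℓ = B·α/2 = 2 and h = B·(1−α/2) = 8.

Percentile endpoints at ranks 2 and 8: θ*₍2₎ = 187.1, θ*₍8₎ = 202.6.
Basic interval reflects these around x̄ₜ:
  lower = 2 × 198.4 − 202.6 = 194.2
  upper = 2 × 198.4 − 187.1 = 209.7

(194.2, 209.7)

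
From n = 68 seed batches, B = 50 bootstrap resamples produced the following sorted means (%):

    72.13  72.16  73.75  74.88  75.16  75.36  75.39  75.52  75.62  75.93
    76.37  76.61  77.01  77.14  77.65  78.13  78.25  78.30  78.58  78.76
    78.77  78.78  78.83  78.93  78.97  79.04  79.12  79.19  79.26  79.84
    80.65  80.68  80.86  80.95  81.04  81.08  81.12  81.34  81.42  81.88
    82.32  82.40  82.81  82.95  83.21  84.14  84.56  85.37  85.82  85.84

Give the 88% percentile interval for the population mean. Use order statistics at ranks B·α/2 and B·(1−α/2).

(73.75, 84.56)

α = 0.12; lower rank = 50 × 0.060 = 3; upper rank = 50 × 0.940 = 47.
The 3rd smallest replicate is 73.75; the 47th is 84.56.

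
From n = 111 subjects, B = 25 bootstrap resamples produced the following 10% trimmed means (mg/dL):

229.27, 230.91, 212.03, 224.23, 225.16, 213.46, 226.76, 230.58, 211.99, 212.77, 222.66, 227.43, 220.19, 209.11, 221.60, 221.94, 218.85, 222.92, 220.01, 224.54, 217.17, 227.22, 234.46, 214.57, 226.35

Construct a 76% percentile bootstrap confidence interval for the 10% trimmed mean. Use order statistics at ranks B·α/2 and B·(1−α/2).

(212.03, 229.27)

Sorted replicates: 209.11, 211.99, 212.03, 212.77, 213.46, 214.57, 217.17, 218.85, 220.01, 220.19, 221.60, 221.94, 222.66, 222.92, 224.23, 224.54, 225.16, 226.35, 226.76, 227.22, 227.43, 229.27, 230.58, 230.91, 234.46
α = 0.24; lower rank = 25 × 0.120 = 3; upper rank = 25 × 0.880 = 22.
The 3rd smallest replicate is 212.03; the 22nd is 229.27.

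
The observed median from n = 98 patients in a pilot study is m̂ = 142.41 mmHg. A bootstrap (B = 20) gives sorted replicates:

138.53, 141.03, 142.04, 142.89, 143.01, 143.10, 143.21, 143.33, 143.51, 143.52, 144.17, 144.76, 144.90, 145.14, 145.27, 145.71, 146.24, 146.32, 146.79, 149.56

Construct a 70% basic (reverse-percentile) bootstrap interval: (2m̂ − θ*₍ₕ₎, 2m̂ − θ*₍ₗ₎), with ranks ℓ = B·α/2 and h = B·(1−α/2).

(138.58, 142.78)

Percentile endpoints at ranks 3 and 17: θ*₍3₎ = 142.04, θ*₍17₎ = 146.24.
Basic interval reflects these around m̂:
  lower = 2 × 142.41 − 146.24 = 138.58
  upper = 2 × 142.41 − 142.04 = 142.78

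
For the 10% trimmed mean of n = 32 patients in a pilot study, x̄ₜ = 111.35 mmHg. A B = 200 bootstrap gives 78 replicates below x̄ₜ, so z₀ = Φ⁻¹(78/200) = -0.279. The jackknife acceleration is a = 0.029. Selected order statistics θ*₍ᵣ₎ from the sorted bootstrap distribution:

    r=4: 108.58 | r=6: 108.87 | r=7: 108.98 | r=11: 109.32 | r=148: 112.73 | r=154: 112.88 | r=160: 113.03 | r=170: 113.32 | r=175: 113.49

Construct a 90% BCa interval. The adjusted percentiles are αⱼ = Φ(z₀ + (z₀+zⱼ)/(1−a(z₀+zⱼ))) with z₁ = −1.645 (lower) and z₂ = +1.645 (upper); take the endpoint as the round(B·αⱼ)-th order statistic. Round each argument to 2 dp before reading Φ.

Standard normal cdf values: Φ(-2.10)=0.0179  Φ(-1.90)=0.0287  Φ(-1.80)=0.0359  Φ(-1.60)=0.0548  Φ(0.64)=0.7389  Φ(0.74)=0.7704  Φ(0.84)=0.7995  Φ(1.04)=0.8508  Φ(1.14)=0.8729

(108.58, 113.49)

Lower: z₀ + z₁ = -0.279 + (-1.645) = -1.924; 1 − a(z₀+z₁) = 1 − (0.029)(-1.924) = 1.0558; argument = -0.279 + (-1.924)/1.0558 = -2.1013 → -2.10.
α₁ = Φ(-2.10) = 0.0179; rank = round(200 × 0.0179) = 4; θ*₍4₎ = 108.58.
Upper: z₀ + z₂ = 1.366; 1 − a(z₀+z₂) = 0.9604; argument = 1.1433 → 1.14; α₂ = 0.8729; rank = 175; θ*₍175₎ = 113.49.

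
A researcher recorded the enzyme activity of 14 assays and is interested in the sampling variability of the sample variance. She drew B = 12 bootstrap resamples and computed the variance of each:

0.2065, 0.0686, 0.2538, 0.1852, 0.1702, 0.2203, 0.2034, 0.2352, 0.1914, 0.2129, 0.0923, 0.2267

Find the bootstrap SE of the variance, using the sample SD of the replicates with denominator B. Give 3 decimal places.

SE* = 0.053

Bootstrap SE is the standard deviation of the 12 replicate variances.
Mean of replicates: (0.2065 + 0.0686 + 0.2538 + 0.1852 + 0.1702 + 0.2203 + 0.2034 + 0.2352 + 0.1914 + 0.2129 + 0.0923 + 0.2267) / 12 = 2.26650 / 12 = 0.18888
Sum of squared deviations: (+0.01762)² + (−0.12028)² + (+0.06493)² + (−0.00368)² + (−0.01868)² + (+0.03142)² + (+0.01452)² + (+0.04632)² + (+0.00252)² + (+0.02402)² + (−0.09658)² + (+0.03782)² = 0.03404
Variance = 0.03404 / 12 = 0.00284
SE* = √0.00284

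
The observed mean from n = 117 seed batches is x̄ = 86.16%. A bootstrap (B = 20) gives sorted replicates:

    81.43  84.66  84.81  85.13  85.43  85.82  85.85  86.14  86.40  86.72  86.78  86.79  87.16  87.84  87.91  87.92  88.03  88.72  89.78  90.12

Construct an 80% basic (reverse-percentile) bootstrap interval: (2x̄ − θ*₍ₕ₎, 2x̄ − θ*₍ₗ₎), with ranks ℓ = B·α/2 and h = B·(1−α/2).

(83.60, 87.66)

Percentile endpoints at ranks 2 and 18: θ*₍2₎ = 84.66, θ*₍18₎ = 88.72.
Basic interval reflects these around x̄:
  lower = 2 × 86.16 − 88.72 = 83.60
  upper = 2 × 86.16 − 84.66 = 87.66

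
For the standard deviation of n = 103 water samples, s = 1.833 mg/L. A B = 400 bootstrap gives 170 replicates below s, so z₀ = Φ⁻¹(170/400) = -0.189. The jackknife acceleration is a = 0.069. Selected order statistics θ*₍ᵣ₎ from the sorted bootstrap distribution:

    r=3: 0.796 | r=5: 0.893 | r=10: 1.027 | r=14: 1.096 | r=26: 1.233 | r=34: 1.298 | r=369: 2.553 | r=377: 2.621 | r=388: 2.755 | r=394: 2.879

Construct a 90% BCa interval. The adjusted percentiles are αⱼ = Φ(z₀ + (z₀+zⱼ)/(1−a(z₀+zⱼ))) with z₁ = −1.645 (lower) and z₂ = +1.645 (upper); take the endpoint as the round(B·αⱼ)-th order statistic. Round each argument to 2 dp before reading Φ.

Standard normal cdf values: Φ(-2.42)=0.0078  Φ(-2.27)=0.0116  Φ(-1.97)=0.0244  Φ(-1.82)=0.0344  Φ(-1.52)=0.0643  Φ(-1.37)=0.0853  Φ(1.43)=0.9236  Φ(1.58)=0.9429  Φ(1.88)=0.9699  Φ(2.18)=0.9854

Lower: z₀ + z₁ = -0.189 + (-1.645) = -1.834; 1 − a(z₀+z₁) = 1 − (0.069)(-1.834) = 1.1265; argument = -0.189 + (-1.834)/1.1265 = -1.8170 → -1.82.
α₁ = Φ(-1.82) = 0.0344; rank = round(400 × 0.0344) = 14; θ*₍14₎ = 1.096.
Upper: z₀ + z₂ = 1.456; 1 − a(z₀+z₂) = 0.8995; argument = 1.4296 → 1.43; α₂ = 0.9236; rank = 369; θ*₍369₎ = 2.553.

(1.096, 2.553)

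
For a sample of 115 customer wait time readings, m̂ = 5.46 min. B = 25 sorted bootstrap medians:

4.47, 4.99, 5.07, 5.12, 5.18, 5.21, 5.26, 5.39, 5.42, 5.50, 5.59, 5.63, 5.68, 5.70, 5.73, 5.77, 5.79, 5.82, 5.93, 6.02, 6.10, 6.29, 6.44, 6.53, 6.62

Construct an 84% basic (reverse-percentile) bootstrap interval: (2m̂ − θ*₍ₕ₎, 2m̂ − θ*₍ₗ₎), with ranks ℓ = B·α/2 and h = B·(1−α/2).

(4.48, 5.93)

Percentile endpoints at ranks 2 and 23: θ*₍2₎ = 4.99, θ*₍23₎ = 6.44.
Basic interval reflects these around m̂:
  lower = 2 × 5.46 − 6.44 = 4.48
  upper = 2 × 5.46 − 4.99 = 5.93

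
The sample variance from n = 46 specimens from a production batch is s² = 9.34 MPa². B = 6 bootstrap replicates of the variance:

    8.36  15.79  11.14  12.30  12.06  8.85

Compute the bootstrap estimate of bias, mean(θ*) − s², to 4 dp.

mean(θ*) = (8.36 + 15.79 + 11.14 + 12.30 + 12.06 + 8.85) / 6 = 11.41667
bias = 11.41667 − 9.34

bias = +2.0767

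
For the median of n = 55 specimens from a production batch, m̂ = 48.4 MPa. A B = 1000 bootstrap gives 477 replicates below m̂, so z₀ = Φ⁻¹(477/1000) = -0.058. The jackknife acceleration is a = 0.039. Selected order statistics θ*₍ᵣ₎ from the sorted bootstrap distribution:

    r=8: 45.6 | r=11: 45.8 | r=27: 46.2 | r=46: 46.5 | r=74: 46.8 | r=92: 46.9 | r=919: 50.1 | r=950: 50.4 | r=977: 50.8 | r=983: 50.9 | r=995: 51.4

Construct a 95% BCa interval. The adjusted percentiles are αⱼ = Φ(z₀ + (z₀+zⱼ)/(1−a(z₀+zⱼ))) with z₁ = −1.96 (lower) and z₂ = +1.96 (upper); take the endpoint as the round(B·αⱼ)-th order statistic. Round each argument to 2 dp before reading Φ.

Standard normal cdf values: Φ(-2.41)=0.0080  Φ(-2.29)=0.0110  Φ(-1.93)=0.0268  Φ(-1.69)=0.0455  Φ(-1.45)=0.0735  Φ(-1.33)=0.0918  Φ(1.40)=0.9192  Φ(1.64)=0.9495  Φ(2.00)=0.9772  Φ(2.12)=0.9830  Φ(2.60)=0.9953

Lower: z₀ + z₁ = -0.058 + (-1.960) = -2.018; 1 − a(z₀+z₁) = 1 − (0.039)(-2.018) = 1.0787; argument = -0.058 + (-2.018)/1.0787 = -1.9288 → -1.93.
α₁ = Φ(-1.93) = 0.0268; rank = round(1000 × 0.0268) = 27; θ*₍27₎ = 46.2.
Upper: z₀ + z₂ = 1.902; 1 − a(z₀+z₂) = 0.9258; argument = 1.9964 → 2.00; α₂ = 0.9772; rank = 977; θ*₍977₎ = 50.8.

(46.2, 50.8)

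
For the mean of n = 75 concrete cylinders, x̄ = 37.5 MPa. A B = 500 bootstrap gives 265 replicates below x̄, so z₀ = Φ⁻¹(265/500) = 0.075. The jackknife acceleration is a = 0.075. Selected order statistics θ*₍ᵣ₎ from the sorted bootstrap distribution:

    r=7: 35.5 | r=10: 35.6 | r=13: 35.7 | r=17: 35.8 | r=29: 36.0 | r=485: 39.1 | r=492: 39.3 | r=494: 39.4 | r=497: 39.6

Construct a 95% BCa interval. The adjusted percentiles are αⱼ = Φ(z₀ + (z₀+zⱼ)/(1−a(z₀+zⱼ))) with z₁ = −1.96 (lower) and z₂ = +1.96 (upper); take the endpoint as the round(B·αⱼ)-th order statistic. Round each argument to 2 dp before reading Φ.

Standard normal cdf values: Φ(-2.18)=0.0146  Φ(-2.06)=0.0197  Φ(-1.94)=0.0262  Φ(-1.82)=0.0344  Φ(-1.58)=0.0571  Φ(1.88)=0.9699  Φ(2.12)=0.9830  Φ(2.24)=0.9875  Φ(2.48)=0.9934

(36.0, 39.6)

Lower: z₀ + z₁ = 0.075 + (-1.960) = -1.885; 1 − a(z₀+z₁) = 1 − (0.075)(-1.885) = 1.1414; argument = 0.075 + (-1.885)/1.1414 = -1.5765 → -1.58.
α₁ = Φ(-1.58) = 0.0571; rank = round(500 × 0.0571) = 29; θ*₍29₎ = 36.0.
Upper: z₀ + z₂ = 2.035; 1 − a(z₀+z₂) = 0.8474; argument = 2.4765 → 2.48; α₂ = 0.9934; rank = 497; θ*₍497₎ = 39.6.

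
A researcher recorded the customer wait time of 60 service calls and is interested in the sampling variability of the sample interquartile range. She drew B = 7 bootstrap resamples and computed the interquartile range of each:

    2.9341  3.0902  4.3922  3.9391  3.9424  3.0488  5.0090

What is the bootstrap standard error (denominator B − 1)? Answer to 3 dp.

Bootstrap SE is the standard deviation of the 7 replicate interquartile ranges.
Mean of replicates: (2.9341 + 3.0902 + 4.3922 + 3.9391 + 3.9424 + 3.0488 + 5.0090) / 7 = 26.35580 / 7 = 3.76511
Sum of squared deviations: (−0.83101)² + (−0.67491)² + (+0.62709)² + (+0.17399)² + (+0.17729)² + (−0.71631)² + (+1.24389)² = 3.66139
Variance = 3.66139 / 6 = 0.61023
SE* = √0.61023

SE* = 0.781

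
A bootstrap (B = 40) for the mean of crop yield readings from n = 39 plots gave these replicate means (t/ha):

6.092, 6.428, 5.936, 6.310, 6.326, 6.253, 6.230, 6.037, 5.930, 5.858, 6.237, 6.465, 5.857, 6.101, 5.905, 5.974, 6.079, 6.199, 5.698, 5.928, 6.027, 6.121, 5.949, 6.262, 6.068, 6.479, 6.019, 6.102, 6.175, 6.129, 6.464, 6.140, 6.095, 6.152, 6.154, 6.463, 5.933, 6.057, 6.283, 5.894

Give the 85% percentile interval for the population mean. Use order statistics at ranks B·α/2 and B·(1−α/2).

Sorted replicates: 5.698, 5.857, 5.858, 5.894, 5.905, 5.928, 5.930, 5.933, 5.936, 5.949, 5.974, 6.019, 6.027, 6.037, 6.057, 6.068, 6.079, 6.092, 6.095, 6.101, 6.102, 6.121, 6.129, 6.140, 6.152, 6.154, 6.175, 6.199, 6.230, 6.237, 6.253, 6.262, 6.283, 6.310, 6.326, 6.428, 6.463, 6.464, 6.465, 6.479
α = 0.15; lower rank = 40 × 0.075 = 3; upper rank = 40 × 0.925 = 37.
The 3rd smallest replicate is 5.858; the 37th is 6.463.

(5.858, 6.463)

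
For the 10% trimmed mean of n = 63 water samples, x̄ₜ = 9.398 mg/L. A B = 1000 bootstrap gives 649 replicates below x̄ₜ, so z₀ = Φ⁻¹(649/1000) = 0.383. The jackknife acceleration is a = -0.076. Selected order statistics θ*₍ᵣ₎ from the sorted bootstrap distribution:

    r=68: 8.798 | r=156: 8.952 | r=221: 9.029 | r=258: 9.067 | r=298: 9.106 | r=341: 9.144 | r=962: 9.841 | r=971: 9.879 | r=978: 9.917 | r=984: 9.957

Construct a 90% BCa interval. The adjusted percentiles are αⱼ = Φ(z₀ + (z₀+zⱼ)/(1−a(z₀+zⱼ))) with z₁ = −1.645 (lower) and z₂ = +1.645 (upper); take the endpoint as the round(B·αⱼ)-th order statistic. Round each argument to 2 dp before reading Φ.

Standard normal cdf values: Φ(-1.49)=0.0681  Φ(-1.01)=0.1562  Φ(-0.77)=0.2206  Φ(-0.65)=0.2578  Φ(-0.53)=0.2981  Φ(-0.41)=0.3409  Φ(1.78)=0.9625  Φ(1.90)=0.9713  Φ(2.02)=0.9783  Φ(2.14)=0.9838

(8.952, 9.957)

Lower: z₀ + z₁ = 0.383 + (-1.645) = -1.262; 1 − a(z₀+z₁) = 1 − (-0.076)(-1.262) = 0.9041; argument = 0.383 + (-1.262)/0.9041 = -1.0129 → -1.01.
α₁ = Φ(-1.01) = 0.1562; rank = round(1000 × 0.1562) = 156; θ*₍156₎ = 8.952.
Upper: z₀ + z₂ = 2.028; 1 − a(z₀+z₂) = 1.1541; argument = 2.1402 → 2.14; α₂ = 0.9838; rank = 984; θ*₍984₎ = 9.957.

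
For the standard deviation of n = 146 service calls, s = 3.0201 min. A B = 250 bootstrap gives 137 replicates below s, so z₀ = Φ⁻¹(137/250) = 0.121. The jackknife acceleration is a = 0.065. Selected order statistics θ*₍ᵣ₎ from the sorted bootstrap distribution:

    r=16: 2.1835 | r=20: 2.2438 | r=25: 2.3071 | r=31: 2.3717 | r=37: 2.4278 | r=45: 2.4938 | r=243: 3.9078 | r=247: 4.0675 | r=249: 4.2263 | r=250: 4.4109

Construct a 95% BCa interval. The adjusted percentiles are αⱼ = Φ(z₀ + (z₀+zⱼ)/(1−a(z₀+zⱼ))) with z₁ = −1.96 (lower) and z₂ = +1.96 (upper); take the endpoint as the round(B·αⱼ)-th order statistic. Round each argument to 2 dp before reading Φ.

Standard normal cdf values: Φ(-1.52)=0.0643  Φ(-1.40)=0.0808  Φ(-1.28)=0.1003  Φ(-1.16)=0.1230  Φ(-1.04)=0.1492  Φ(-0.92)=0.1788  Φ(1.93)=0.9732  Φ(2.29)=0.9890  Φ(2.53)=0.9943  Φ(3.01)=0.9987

Lower: z₀ + z₁ = 0.121 + (-1.960) = -1.839; 1 − a(z₀+z₁) = 1 − (0.065)(-1.839) = 1.1195; argument = 0.121 + (-1.839)/1.1195 = -1.5216 → -1.52.
α₁ = Φ(-1.52) = 0.0643; rank = round(250 × 0.0643) = 16; θ*₍16₎ = 2.1835.
Upper: z₀ + z₂ = 2.081; 1 − a(z₀+z₂) = 0.8647; argument = 2.5275 → 2.53; α₂ = 0.9943; rank = 249; θ*₍249₎ = 4.2263.

(2.1835, 4.2263)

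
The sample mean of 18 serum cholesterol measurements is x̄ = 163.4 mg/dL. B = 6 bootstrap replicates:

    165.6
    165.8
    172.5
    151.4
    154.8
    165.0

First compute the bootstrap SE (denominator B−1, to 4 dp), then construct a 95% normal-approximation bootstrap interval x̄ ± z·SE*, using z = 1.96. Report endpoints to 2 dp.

Mean of replicates = 162.5167; sum of squared deviations = 309.2483; SE* = √(309.2483/5) = 7.8645
Margin = 1.96 × 7.8645 = 15.414
Interval: 163.4 ± 15.414

(147.99, 178.81)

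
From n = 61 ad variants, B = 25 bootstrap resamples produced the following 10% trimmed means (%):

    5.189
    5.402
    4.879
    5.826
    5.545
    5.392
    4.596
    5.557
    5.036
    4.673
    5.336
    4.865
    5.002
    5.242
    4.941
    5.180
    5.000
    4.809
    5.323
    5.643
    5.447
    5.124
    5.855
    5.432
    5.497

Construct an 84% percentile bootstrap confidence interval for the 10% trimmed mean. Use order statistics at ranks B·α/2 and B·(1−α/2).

Sorted replicates: 4.596, 4.673, 4.809, 4.865, 4.879, 4.941, 5.000, 5.002, 5.036, 5.124, 5.180, 5.189, 5.242, 5.323, 5.336, 5.392, 5.402, 5.432, 5.447, 5.497, 5.545, 5.557, 5.643, 5.826, 5.855
α = 0.16; lower rank = 25 × 0.080 = 2; upper rank = 25 × 0.920 = 23.
The 2nd smallest replicate is 4.673; the 23rd is 5.643.

(4.673, 5.643)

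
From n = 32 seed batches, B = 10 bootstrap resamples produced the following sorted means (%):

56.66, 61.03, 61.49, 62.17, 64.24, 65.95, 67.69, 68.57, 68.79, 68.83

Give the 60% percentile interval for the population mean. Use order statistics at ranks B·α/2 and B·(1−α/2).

α = 0.40; lower rank = 10 × 0.200 = 2; upper rank = 10 × 0.800 = 8.
The 2nd smallest replicate is 61.03; the 8th is 68.57.

(61.03, 68.57)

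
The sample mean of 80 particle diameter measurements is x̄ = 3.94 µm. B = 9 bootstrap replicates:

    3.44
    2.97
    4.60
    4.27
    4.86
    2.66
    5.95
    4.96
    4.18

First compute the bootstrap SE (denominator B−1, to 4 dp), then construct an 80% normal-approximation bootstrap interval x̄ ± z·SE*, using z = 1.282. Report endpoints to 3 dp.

Mean of replicates = 4.2100; sum of squared deviations = 8.7022; SE* = √(8.7022/8) = 1.0430
Margin = 1.282 × 1.0430 = 1.3371
Interval: 3.94 ± 1.3371

(2.603, 5.277)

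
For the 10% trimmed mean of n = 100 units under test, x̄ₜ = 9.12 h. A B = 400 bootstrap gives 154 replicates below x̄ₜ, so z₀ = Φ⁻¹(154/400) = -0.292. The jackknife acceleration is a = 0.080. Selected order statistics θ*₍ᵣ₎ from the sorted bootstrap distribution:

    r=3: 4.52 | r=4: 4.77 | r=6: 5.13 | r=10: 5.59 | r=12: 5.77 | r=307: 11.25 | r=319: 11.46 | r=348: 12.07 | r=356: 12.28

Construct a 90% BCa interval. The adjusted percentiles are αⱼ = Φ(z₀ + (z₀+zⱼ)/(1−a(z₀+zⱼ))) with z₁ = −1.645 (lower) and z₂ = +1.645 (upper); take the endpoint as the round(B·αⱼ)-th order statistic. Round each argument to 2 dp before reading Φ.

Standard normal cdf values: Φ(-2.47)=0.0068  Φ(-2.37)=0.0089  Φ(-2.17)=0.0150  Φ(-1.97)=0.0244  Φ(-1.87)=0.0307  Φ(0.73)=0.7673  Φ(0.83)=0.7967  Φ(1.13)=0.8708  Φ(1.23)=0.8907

(5.59, 12.28)

Lower: z₀ + z₁ = -0.292 + (-1.645) = -1.937; 1 − a(z₀+z₁) = 1 − (0.080)(-1.937) = 1.1550; argument = -0.292 + (-1.937)/1.1550 = -1.9691 → -1.97.
α₁ = Φ(-1.97) = 0.0244; rank = round(400 × 0.0244) = 10; θ*₍10₎ = 5.59.
Upper: z₀ + z₂ = 1.353; 1 − a(z₀+z₂) = 0.8918; argument = 1.2252 → 1.23; α₂ = 0.8907; rank = 356; θ*₍356₎ = 12.28.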